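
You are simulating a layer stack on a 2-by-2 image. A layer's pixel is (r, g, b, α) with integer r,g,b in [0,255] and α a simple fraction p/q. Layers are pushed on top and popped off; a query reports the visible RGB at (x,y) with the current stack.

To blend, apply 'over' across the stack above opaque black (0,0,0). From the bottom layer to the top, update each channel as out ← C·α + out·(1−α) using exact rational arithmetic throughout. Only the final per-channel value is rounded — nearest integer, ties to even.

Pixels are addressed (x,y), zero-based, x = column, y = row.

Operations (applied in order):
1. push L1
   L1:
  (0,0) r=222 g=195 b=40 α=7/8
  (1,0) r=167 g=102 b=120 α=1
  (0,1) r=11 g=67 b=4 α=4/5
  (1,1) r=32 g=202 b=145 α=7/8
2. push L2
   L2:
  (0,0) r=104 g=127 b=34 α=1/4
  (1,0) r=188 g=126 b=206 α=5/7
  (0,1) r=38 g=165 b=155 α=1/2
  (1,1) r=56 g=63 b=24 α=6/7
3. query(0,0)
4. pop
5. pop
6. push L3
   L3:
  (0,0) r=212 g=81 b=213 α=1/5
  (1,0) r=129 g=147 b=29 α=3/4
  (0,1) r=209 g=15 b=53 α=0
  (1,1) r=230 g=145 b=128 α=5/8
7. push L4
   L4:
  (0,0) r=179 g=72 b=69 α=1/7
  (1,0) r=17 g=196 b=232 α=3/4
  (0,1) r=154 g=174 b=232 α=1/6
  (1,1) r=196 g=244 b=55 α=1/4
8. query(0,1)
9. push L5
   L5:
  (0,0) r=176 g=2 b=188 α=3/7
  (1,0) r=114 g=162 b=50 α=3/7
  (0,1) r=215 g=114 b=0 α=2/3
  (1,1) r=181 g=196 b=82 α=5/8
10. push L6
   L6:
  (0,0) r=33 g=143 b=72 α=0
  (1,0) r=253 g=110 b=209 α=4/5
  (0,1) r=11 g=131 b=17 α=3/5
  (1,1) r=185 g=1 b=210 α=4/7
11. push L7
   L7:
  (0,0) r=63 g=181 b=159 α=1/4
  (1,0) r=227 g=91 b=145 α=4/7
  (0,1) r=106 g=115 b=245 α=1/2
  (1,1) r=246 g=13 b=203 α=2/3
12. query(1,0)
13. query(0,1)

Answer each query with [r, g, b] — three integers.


query (0,0) [L1,L2] — begin 0,0,0
+L1 (α=7/8) → [777/4, 1365/8, 35]
+L2 (α=1/4) → [2747/16, 5111/32, 139/4]
→ [172, 160, 35]

(0,1) stack=L3,L4; from [0,0,0]:
after L3 α=0: [0, 0, 0]
after L4 α=1/6: [77/3, 29, 116/3]
= [26, 29, 39]

query (1,0) [L3,L4,L5,L6,L7] — begin 0,0,0
+L3 (α=3/4) → [387/4, 441/4, 87/4]
+L4 (α=3/4) → [591/16, 2793/16, 2871/16]
+L5 (α=3/7) → [1959/28, 4737/28, 3471/28]
+L6 (α=4/5) → [6059/28, 17057/140, 26879/140]
+L7 (α=4/7) → [43601/196, 102131/980, 161837/980]
→ [222, 104, 165]

(0,1) stack=L3,L4,L5,L6,L7; from [0,0,0]:
L3 α=0: [0, 0, 0]
L4 α=1/6: [77/3, 29, 116/3]
L5 α=2/3: [1367/9, 257/3, 116/9]
L6 α=3/5: [3031/45, 1693/15, 691/45]
L7 α=1/2: [7801/90, 1709/15, 5858/45]
rounded: [87, 114, 130]


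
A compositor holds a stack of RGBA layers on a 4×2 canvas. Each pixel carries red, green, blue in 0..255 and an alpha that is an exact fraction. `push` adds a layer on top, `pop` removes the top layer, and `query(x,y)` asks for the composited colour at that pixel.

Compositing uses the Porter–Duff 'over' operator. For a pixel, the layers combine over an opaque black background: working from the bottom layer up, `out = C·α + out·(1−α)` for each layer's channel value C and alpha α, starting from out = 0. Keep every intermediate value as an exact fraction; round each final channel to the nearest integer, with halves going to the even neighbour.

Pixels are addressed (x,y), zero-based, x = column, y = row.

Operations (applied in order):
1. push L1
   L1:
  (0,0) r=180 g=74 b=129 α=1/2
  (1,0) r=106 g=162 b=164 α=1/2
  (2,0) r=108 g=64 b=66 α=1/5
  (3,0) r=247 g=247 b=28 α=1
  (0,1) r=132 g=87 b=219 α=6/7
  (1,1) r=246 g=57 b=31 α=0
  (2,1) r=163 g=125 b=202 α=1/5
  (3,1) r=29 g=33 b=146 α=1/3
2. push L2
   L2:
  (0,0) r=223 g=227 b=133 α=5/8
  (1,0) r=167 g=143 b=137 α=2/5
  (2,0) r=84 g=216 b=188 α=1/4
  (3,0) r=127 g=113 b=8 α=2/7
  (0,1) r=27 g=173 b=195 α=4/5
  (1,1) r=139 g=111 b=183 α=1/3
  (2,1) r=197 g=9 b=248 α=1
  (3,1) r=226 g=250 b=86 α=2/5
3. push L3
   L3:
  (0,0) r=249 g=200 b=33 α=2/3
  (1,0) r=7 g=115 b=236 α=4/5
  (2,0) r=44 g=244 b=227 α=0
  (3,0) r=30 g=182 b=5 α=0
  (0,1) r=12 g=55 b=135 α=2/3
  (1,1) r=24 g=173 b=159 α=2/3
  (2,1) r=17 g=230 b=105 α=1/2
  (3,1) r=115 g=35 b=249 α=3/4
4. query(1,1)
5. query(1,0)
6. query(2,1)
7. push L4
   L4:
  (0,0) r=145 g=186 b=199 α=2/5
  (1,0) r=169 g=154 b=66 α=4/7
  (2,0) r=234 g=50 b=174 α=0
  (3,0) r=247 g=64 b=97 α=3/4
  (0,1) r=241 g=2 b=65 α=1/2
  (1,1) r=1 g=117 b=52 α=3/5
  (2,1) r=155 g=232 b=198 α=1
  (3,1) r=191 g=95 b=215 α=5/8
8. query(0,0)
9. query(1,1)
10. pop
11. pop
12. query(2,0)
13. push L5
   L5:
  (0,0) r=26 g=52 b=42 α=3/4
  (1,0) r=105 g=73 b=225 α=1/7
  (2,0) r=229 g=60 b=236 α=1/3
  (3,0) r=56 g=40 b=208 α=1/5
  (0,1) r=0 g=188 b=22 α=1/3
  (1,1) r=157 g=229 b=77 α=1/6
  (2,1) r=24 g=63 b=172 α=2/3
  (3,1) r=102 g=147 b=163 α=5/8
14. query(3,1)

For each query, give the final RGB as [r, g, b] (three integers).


(1,1) stack=L1,L2,L3; from [0,0,0]:
L1 α=0: [0, 0, 0]
L2 α=1/3: [139/3, 37, 61]
L3 α=2/3: [283/9, 383/3, 379/3]
→ [31, 128, 126]

(1,0) stack=L1,L2,L3; from [0,0,0]:
+L1 (α=1/2) → [53, 81, 82]
+L2 (α=2/5) → [493/5, 529/5, 104]
+L3 (α=4/5) → [633/25, 2829/25, 1048/5]
= [25, 113, 210]

(2,1) stack=L1,L2,L3; from [0,0,0]:
+L1 (α=1/5) → [163/5, 25, 202/5]
+L2 (α=1) → [197, 9, 248]
+L3 (α=1/2) → [107, 239/2, 353/2]
rounded: [107, 120, 176]

at x=0,y=0 over L1,L2,L3,L4:
L1 α=1/2: [90, 37, 129/2]
L2 α=5/8: [1385/8, 623/4, 1717/16]
L3 α=2/3: [5369/24, 741/4, 2773/48]
L4 α=2/5: [7689/40, 3711/20, 9141/80]
= [192, 186, 114]

(1,1) stack=L1,L2,L3,L4; from [0,0,0]:
+L1 (α=0) → [0, 0, 0]
+L2 (α=1/3) → [139/3, 37, 61]
+L3 (α=2/3) → [283/9, 383/3, 379/3]
+L4 (α=3/5) → [593/45, 1819/15, 1226/15]
= [13, 121, 82]

(2,0) stack=L1,L2; from [0,0,0]:
+L1 (α=1/5) → [108/5, 64/5, 66/5]
+L2 (α=1/4) → [186/5, 318/5, 569/10]
→ [37, 64, 57]

(3,1) stack=L1,L2,L5; from [0,0,0]:
L1 α=1/3: [29/3, 11, 146/3]
L2 α=2/5: [481/5, 533/5, 318/5]
L5 α=5/8: [3993/40, 2637/20, 5029/40]
= [100, 132, 126]


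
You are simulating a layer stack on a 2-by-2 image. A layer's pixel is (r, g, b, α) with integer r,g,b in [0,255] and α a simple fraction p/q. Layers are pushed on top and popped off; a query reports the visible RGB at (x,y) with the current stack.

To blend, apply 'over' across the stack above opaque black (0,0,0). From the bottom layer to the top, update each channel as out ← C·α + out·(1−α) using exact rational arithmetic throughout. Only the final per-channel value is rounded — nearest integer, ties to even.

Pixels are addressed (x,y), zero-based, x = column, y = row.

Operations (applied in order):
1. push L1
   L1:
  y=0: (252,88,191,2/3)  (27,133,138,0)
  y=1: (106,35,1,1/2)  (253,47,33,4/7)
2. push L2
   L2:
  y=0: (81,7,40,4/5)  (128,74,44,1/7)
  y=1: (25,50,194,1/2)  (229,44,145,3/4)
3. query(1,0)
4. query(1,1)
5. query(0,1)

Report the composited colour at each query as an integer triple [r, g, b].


(1,0) stack=L1,L2; from [0,0,0]:
+L1 (α=0) → [0, 0, 0]
+L2 (α=1/7) → [128/7, 74/7, 44/7]
→ [18, 11, 6]

(1,1) stack=L1,L2; from [0,0,0]:
L1 α=4/7: [1012/7, 188/7, 132/7]
L2 α=3/4: [5821/28, 278/7, 3177/28]
= [208, 40, 113]

at x=0,y=1 over L1,L2:
L1 α=1/2: [53, 35/2, 1/2]
L2 α=1/2: [39, 135/4, 389/4]
→ [39, 34, 97]


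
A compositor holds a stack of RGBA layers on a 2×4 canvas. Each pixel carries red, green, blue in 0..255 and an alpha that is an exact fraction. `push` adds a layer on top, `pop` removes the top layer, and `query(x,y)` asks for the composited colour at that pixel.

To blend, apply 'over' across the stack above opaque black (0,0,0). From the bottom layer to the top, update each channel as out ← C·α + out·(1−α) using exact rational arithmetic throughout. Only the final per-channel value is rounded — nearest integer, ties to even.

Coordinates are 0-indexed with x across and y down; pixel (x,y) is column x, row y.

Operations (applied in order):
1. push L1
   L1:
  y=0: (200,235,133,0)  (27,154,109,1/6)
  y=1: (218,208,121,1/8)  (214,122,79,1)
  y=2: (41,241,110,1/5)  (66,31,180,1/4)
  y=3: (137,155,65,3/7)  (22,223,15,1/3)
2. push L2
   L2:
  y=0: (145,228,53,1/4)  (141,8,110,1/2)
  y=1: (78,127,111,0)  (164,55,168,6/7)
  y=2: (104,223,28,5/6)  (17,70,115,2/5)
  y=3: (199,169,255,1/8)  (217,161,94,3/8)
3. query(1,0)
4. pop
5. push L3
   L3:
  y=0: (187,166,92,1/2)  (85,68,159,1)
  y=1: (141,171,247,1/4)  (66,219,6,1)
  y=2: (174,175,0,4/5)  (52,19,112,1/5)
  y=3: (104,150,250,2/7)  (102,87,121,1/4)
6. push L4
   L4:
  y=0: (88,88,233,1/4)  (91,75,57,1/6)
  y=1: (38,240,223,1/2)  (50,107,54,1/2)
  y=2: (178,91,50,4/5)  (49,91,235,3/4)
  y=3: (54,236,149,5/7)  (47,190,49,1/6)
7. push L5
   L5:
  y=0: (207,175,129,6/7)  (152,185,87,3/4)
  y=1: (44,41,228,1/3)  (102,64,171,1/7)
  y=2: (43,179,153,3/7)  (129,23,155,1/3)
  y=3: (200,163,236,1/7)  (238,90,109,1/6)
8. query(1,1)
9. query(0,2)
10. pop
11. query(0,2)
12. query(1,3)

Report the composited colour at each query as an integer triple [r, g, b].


at x=1,y=0 over L1,L2:
+L1 (α=1/6) → [9/2, 77/3, 109/6]
+L2 (α=1/2) → [291/4, 101/6, 769/12]
= [73, 17, 64]

at x=1,y=1 over L1,L3,L4,L5:
after L1 α=1: [214, 122, 79]
after L3 α=1: [66, 219, 6]
after L4 α=1/2: [58, 163, 30]
after L5 α=1/7: [450/7, 1042/7, 351/7]
→ [64, 149, 50]

query (0,2) [L1,L3,L4,L5] — begin 0,0,0
after L1 α=1/5: [41/5, 241/5, 22]
after L3 α=4/5: [3521/25, 3741/25, 22/5]
after L4 α=4/5: [21321/125, 12841/125, 1022/25]
after L5 α=3/7: [14487/125, 16927/125, 15563/175]
rounded: [116, 135, 89]

at x=0,y=2 over L1,L3,L4:
after L1 α=1/5: [41/5, 241/5, 22]
after L3 α=4/5: [3521/25, 3741/25, 22/5]
after L4 α=4/5: [21321/125, 12841/125, 1022/25]
= [171, 103, 41]

query (1,3) [L1,L3,L4] — begin 0,0,0
L1 α=1/3: [22/3, 223/3, 5]
L3 α=1/4: [31, 155/2, 34]
L4 α=1/6: [101/3, 385/4, 73/2]
= [34, 96, 36]


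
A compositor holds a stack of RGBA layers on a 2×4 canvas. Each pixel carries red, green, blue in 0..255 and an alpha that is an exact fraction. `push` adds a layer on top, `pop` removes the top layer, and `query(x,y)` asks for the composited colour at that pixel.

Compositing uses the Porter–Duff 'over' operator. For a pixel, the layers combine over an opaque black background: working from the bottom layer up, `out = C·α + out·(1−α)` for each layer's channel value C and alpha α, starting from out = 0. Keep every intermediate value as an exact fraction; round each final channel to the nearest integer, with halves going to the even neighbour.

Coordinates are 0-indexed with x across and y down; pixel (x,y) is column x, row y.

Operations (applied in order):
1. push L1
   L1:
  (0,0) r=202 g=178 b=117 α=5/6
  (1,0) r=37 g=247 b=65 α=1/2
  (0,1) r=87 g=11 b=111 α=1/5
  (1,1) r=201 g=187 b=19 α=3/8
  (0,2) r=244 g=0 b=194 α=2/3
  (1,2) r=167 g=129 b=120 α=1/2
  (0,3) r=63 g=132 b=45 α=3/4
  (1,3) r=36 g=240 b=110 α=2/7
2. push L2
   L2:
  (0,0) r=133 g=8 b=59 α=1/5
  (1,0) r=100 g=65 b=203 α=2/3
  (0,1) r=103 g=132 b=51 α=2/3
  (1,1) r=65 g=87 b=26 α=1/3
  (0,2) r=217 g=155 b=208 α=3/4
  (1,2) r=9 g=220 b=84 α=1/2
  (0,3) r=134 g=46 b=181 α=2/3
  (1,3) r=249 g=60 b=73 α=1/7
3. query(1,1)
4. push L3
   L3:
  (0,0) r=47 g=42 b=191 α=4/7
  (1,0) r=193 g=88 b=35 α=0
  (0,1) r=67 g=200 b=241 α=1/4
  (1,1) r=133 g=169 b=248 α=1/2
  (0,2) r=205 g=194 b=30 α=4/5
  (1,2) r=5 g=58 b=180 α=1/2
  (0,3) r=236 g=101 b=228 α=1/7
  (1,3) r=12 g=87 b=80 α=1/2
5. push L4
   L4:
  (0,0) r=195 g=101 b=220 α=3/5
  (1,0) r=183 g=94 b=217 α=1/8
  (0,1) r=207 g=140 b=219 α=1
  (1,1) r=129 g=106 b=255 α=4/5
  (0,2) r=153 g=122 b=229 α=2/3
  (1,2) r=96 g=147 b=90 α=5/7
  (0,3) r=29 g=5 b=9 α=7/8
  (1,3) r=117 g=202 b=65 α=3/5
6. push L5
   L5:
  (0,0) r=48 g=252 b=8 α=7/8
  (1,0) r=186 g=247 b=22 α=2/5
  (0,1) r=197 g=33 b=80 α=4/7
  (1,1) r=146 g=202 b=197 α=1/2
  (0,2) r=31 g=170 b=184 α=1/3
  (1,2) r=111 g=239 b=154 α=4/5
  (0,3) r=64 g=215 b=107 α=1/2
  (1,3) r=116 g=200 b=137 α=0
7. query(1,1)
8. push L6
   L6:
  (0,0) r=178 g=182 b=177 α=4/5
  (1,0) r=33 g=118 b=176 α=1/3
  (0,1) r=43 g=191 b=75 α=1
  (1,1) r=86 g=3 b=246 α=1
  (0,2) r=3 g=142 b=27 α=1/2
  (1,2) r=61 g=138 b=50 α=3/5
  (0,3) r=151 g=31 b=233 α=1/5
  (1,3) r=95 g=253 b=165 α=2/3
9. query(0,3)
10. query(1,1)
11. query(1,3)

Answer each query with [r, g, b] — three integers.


at x=1,y=1 over L1,L2:
L1 α=3/8: [603/8, 561/8, 57/8]
L2 α=1/3: [863/12, 303/4, 161/12]
= [72, 76, 13]

(1,1) stack=L1,L2,L3,L4,L5; from [0,0,0]:
after L1 α=3/8: [603/8, 561/8, 57/8]
after L2 α=1/3: [863/12, 303/4, 161/12]
after L3 α=1/2: [2459/24, 979/8, 3137/24]
after L4 α=4/5: [14843/120, 4371/40, 27617/120]
after L5 α=1/2: [32363/240, 12451/80, 51257/240]
rounded: [135, 156, 214]

at x=0,y=3 over L1,L2,L3,L4,L5,L6:
+L1 (α=3/4) → [189/4, 99, 135/4]
+L2 (α=2/3) → [1261/12, 191/3, 1583/12]
+L3 (α=1/7) → [1733/14, 69, 2039/14]
+L4 (α=7/8) → [4575/112, 13, 2921/112]
+L5 (α=1/2) → [11743/224, 114, 14905/224]
+L6 (α=1/5) → [20199/280, 487/5, 27953/280]
= [72, 97, 100]

(1,1) stack=L1,L2,L3,L4,L5,L6; from [0,0,0]:
after L1 α=3/8: [603/8, 561/8, 57/8]
after L2 α=1/3: [863/12, 303/4, 161/12]
after L3 α=1/2: [2459/24, 979/8, 3137/24]
after L4 α=4/5: [14843/120, 4371/40, 27617/120]
after L5 α=1/2: [32363/240, 12451/80, 51257/240]
after L6 α=1: [86, 3, 246]
→ [86, 3, 246]

at x=1,y=3 over L1,L2,L3,L4,L5,L6:
after L1 α=2/7: [72/7, 480/7, 220/7]
after L2 α=1/7: [2175/49, 3300/49, 1831/49]
after L3 α=1/2: [2763/98, 7563/98, 5751/98]
after L4 α=3/5: [19962/245, 37257/245, 15306/245]
after L5 α=0: [19962/245, 37257/245, 15306/245]
after L6 α=2/3: [66512/735, 161227/735, 32052/245]
→ [90, 219, 131]


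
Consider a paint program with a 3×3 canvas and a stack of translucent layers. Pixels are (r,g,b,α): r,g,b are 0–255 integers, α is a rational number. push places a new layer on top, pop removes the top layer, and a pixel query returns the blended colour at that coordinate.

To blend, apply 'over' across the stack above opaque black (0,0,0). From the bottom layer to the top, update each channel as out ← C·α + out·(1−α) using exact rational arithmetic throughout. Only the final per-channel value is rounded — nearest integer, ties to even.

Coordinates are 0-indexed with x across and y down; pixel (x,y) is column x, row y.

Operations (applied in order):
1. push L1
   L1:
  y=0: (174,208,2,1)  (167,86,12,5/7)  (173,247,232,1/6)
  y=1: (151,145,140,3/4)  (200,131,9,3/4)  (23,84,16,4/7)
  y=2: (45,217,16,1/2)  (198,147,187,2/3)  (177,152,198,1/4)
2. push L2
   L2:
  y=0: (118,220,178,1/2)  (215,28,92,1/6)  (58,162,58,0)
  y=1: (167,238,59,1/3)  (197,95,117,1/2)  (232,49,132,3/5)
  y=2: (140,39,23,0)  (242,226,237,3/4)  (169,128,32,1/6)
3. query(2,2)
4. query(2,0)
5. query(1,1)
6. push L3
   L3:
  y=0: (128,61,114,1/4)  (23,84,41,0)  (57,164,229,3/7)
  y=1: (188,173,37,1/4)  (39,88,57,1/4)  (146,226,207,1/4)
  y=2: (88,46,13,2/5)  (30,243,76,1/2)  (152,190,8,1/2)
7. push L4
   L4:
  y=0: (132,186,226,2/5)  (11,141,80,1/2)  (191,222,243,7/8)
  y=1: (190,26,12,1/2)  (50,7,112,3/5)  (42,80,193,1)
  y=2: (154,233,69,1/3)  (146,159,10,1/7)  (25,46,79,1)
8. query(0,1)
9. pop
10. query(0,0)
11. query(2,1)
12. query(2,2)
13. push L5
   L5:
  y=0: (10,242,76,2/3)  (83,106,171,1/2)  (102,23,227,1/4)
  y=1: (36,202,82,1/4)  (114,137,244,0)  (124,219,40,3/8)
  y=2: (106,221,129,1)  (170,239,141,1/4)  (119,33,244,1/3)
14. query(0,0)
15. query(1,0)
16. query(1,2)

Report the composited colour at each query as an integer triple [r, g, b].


query (2,2) [L1,L2] — begin 0,0,0
+L1 (α=1/4) → [177/4, 38, 99/2]
+L2 (α=1/6) → [1561/24, 53, 559/12]
rounded: [65, 53, 47]

query (2,0) [L1,L2] — begin 0,0,0
after L1 α=1/6: [173/6, 247/6, 116/3]
after L2 α=0: [173/6, 247/6, 116/3]
→ [29, 41, 39]

(1,1) stack=L1,L2; from [0,0,0]:
after L1 α=3/4: [150, 393/4, 27/4]
after L2 α=1/2: [347/2, 773/8, 495/8]
rounded: [174, 97, 62]

at x=0,y=1 over L1,L2,L3,L4:
L1 α=3/4: [453/4, 435/4, 105]
L2 α=1/3: [787/6, 911/6, 269/3]
L3 α=1/4: [1163/8, 1257/8, 153/2]
L4 α=1/2: [2683/16, 1465/16, 177/4]
→ [168, 92, 44]

query (0,0) [L1,L2,L3] — begin 0,0,0
+L1 (α=1) → [174, 208, 2]
+L2 (α=1/2) → [146, 214, 90]
+L3 (α=1/4) → [283/2, 703/4, 96]
→ [142, 176, 96]

at x=2,y=1 over L1,L2,L3:
after L1 α=4/7: [92/7, 48, 64/7]
after L2 α=3/5: [5056/35, 243/5, 580/7]
after L3 α=1/4: [10139/70, 1859/20, 3189/28]
= [145, 93, 114]

(2,2) stack=L1,L2,L3; from [0,0,0]:
L1 α=1/4: [177/4, 38, 99/2]
L2 α=1/6: [1561/24, 53, 559/12]
L3 α=1/2: [5209/48, 243/2, 655/24]
= [109, 122, 27]

at x=0,y=0 over L1,L2,L3,L5:
L1 α=1: [174, 208, 2]
L2 α=1/2: [146, 214, 90]
L3 α=1/4: [283/2, 703/4, 96]
L5 α=2/3: [323/6, 2639/12, 248/3]
→ [54, 220, 83]

query (1,0) [L1,L2,L3,L5] — begin 0,0,0
+L1 (α=5/7) → [835/7, 430/7, 60/7]
+L2 (α=1/6) → [2840/21, 391/7, 472/21]
+L3 (α=0) → [2840/21, 391/7, 472/21]
+L5 (α=1/2) → [4583/42, 1133/14, 4063/42]
→ [109, 81, 97]

query (1,2) [L1,L2,L3,L5] — begin 0,0,0
+L1 (α=2/3) → [132, 98, 374/3]
+L2 (α=3/4) → [429/2, 194, 2507/12]
+L3 (α=1/2) → [489/4, 437/2, 3419/24]
+L5 (α=1/4) → [2147/16, 1789/8, 4547/32]
→ [134, 224, 142]


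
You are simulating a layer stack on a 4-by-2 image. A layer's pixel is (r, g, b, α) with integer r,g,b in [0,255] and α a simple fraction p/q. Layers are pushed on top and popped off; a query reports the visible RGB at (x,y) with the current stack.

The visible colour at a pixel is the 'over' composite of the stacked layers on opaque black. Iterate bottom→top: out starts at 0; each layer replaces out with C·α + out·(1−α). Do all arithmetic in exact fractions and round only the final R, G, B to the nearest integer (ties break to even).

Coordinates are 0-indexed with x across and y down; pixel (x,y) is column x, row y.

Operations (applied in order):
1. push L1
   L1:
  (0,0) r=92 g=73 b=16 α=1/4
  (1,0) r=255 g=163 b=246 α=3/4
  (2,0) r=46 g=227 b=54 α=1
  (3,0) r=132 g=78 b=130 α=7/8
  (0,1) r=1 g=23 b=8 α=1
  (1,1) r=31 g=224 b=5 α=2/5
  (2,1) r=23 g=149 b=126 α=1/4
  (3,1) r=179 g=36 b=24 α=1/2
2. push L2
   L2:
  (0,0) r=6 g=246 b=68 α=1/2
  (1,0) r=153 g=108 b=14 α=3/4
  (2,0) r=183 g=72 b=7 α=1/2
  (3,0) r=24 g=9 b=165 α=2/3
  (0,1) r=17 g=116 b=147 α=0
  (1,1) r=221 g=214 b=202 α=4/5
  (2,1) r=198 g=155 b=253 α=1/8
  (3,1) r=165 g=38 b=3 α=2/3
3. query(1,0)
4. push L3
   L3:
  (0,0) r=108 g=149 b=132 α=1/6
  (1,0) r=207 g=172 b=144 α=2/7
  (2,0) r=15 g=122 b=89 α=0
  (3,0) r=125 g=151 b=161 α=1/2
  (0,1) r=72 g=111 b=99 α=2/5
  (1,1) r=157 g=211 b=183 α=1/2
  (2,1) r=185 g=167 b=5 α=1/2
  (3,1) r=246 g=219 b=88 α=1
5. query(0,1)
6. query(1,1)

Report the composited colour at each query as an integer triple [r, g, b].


query (1,0) [L1,L2] — begin 0,0,0
+L1 (α=3/4) → [765/4, 489/4, 369/2]
+L2 (α=3/4) → [2601/16, 1785/16, 453/8]
= [163, 112, 57]

query (0,1) [L1,L2,L3] — begin 0,0,0
L1 α=1: [1, 23, 8]
L2 α=0: [1, 23, 8]
L3 α=2/5: [147/5, 291/5, 222/5]
= [29, 58, 44]

(1,1) stack=L1,L2,L3; from [0,0,0]:
+L1 (α=2/5) → [62/5, 448/5, 2]
+L2 (α=4/5) → [4482/25, 4728/25, 162]
+L3 (α=1/2) → [8407/50, 10003/50, 345/2]
→ [168, 200, 172]


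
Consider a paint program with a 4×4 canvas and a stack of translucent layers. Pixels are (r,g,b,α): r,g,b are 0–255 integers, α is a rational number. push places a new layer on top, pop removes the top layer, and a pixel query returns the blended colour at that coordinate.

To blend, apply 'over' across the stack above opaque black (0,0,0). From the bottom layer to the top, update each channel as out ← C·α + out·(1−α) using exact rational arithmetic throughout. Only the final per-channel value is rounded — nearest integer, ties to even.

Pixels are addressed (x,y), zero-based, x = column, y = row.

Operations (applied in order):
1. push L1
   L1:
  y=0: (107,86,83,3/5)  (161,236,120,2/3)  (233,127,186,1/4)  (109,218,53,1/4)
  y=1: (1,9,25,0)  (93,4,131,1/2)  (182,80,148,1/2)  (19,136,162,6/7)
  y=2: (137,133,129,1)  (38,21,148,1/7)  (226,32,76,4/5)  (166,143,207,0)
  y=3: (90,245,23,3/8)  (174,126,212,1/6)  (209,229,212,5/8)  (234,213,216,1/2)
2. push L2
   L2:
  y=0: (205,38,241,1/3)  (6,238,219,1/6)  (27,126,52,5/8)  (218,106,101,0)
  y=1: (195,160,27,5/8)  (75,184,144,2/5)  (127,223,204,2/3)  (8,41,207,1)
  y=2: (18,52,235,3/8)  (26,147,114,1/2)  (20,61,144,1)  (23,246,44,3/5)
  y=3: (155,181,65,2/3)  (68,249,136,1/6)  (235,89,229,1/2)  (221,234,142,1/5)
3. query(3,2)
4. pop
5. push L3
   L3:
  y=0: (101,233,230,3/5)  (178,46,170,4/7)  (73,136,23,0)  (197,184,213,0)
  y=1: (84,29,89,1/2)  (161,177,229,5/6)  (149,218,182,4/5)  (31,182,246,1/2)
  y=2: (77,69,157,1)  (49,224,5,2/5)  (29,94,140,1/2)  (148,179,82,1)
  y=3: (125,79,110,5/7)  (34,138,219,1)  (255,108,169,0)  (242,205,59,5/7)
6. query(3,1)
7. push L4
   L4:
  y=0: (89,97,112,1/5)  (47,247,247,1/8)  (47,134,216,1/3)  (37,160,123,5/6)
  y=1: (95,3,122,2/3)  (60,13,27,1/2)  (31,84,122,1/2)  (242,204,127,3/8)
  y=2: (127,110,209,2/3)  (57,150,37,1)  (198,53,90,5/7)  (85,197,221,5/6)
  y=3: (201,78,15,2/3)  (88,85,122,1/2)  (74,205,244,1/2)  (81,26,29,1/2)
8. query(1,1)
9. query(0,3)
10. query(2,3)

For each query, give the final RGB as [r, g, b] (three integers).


at x=3,y=2 over L1,L2:
L1 α=0: [0, 0, 0]
L2 α=3/5: [69/5, 738/5, 132/5]
= [14, 148, 26]

(3,1) stack=L1,L3; from [0,0,0]:
L1 α=6/7: [114/7, 816/7, 972/7]
L3 α=1/2: [331/14, 1045/7, 1347/7]
→ [24, 149, 192]

query (1,1) [L1,L3,L4] — begin 0,0,0
after L1 α=1/2: [93/2, 2, 131/2]
after L3 α=5/6: [1703/12, 887/6, 807/4]
after L4 α=1/2: [2423/24, 965/12, 915/8]
= [101, 80, 114]

query (0,3) [L1,L3,L4] — begin 0,0,0
after L1 α=3/8: [135/4, 735/8, 69/8]
after L3 α=5/7: [1385/14, 2315/28, 2269/28]
after L4 α=2/3: [7013/42, 6683/84, 3109/84]
rounded: [167, 80, 37]

(2,3) stack=L1,L3,L4; from [0,0,0]:
+L1 (α=5/8) → [1045/8, 1145/8, 265/2]
+L3 (α=0) → [1045/8, 1145/8, 265/2]
+L4 (α=1/2) → [1637/16, 2785/16, 753/4]
rounded: [102, 174, 188]


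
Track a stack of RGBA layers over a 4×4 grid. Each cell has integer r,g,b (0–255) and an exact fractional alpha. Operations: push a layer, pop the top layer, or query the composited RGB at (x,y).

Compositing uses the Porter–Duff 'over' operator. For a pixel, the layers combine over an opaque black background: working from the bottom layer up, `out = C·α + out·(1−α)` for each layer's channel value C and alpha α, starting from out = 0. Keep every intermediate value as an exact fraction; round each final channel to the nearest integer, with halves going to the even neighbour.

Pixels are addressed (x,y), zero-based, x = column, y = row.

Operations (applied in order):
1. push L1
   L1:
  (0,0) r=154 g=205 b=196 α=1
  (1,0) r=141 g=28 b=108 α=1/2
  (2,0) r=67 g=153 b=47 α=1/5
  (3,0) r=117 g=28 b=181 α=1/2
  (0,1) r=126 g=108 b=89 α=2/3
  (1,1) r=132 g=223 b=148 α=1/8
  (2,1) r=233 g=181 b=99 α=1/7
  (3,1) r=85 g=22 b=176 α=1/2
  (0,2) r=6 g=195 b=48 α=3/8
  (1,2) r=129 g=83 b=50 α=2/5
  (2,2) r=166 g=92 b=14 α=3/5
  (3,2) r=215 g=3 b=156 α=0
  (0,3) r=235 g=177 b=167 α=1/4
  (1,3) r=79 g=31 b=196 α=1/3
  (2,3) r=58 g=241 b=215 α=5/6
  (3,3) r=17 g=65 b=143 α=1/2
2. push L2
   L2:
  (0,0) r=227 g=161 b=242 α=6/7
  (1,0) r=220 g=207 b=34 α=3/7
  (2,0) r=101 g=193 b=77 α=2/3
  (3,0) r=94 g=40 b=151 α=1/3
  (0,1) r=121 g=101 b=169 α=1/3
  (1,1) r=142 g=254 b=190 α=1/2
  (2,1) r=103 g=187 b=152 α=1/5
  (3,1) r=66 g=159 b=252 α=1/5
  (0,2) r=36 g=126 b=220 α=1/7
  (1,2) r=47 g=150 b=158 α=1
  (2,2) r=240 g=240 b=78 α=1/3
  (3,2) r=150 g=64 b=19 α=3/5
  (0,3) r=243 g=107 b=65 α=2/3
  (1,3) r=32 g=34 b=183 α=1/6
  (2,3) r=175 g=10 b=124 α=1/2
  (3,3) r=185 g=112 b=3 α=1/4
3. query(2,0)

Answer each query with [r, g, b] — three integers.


query (2,0) [L1,L2] — begin 0,0,0
L1 α=1/5: [67/5, 153/5, 47/5]
L2 α=2/3: [359/5, 2083/15, 817/15]
= [72, 139, 54]


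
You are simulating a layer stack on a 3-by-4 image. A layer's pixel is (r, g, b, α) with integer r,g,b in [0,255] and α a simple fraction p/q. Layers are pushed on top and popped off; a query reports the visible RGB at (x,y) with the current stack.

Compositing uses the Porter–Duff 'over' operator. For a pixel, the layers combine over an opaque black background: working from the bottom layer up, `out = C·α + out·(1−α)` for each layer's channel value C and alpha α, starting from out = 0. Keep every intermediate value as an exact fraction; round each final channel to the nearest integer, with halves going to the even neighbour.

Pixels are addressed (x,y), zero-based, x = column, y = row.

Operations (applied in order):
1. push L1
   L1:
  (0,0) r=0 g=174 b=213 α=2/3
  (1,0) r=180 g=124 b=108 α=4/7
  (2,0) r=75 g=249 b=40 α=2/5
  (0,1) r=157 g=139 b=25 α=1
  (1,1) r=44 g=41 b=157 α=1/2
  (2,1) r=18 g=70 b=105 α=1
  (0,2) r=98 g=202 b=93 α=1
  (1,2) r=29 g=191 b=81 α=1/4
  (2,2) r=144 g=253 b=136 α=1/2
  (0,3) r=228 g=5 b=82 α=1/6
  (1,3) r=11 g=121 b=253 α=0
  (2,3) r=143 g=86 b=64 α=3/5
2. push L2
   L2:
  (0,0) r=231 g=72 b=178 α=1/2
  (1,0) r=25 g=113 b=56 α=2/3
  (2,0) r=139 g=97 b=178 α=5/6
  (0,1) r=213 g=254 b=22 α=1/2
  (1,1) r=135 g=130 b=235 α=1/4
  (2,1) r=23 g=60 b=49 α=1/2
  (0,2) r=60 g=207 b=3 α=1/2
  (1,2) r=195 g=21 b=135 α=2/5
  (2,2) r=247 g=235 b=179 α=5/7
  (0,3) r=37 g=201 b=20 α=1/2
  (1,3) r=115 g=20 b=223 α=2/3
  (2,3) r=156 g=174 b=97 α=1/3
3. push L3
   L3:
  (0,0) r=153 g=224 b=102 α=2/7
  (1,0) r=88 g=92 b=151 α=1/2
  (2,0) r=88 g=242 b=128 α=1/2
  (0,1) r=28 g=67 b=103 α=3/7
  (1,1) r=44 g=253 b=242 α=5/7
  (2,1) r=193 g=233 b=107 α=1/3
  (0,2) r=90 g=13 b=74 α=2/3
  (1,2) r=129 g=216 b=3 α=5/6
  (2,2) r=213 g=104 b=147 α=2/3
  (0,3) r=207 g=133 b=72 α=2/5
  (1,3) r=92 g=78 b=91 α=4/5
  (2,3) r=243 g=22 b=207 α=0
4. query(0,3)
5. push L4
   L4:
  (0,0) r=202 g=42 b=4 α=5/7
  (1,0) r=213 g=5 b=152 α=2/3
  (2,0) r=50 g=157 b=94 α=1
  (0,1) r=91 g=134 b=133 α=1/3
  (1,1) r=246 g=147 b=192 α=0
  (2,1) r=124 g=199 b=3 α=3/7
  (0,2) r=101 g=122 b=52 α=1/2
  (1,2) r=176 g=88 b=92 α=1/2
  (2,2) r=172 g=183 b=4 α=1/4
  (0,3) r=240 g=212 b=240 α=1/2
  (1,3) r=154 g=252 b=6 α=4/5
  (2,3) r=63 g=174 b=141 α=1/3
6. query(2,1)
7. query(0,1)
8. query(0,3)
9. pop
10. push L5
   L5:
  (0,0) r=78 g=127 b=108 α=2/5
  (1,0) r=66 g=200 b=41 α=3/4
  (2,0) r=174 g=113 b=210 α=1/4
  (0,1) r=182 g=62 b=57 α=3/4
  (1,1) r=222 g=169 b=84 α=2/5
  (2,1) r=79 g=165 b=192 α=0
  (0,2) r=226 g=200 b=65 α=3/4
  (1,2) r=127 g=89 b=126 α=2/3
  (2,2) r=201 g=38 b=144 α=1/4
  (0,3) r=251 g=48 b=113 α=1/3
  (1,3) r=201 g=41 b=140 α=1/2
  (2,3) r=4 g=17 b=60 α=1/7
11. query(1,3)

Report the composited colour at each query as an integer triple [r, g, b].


query (0,3) [L1,L2,L3] — begin 0,0,0
after L1 α=1/6: [38, 5/6, 41/3]
after L2 α=1/2: [75/2, 1211/12, 101/6]
after L3 α=2/5: [1053/10, 455/4, 389/10]
= [105, 114, 39]

query (2,1) [L1,L2,L3,L4] — begin 0,0,0
after L1 α=1: [18, 70, 105]
after L2 α=1/2: [41/2, 65, 77]
after L3 α=1/3: [78, 121, 87]
after L4 α=3/7: [684/7, 1081/7, 51]
→ [98, 154, 51]

query (0,1) [L1,L2,L3,L4] — begin 0,0,0
L1 α=1: [157, 139, 25]
L2 α=1/2: [185, 393/2, 47/2]
L3 α=3/7: [824/7, 141, 403/7]
L4 α=1/3: [2285/21, 416/3, 579/7]
= [109, 139, 83]

(0,3) stack=L1,L2,L3,L4; from [0,0,0]:
+L1 (α=1/6) → [38, 5/6, 41/3]
+L2 (α=1/2) → [75/2, 1211/12, 101/6]
+L3 (α=2/5) → [1053/10, 455/4, 389/10]
+L4 (α=1/2) → [3453/20, 1303/8, 2789/20]
→ [173, 163, 139]

query (1,3) [L1,L2,L3,L5] — begin 0,0,0
+L1 (α=0) → [0, 0, 0]
+L2 (α=2/3) → [230/3, 40/3, 446/3]
+L3 (α=4/5) → [1334/15, 976/15, 1538/15]
+L5 (α=1/2) → [4349/30, 1591/30, 1819/15]
= [145, 53, 121]


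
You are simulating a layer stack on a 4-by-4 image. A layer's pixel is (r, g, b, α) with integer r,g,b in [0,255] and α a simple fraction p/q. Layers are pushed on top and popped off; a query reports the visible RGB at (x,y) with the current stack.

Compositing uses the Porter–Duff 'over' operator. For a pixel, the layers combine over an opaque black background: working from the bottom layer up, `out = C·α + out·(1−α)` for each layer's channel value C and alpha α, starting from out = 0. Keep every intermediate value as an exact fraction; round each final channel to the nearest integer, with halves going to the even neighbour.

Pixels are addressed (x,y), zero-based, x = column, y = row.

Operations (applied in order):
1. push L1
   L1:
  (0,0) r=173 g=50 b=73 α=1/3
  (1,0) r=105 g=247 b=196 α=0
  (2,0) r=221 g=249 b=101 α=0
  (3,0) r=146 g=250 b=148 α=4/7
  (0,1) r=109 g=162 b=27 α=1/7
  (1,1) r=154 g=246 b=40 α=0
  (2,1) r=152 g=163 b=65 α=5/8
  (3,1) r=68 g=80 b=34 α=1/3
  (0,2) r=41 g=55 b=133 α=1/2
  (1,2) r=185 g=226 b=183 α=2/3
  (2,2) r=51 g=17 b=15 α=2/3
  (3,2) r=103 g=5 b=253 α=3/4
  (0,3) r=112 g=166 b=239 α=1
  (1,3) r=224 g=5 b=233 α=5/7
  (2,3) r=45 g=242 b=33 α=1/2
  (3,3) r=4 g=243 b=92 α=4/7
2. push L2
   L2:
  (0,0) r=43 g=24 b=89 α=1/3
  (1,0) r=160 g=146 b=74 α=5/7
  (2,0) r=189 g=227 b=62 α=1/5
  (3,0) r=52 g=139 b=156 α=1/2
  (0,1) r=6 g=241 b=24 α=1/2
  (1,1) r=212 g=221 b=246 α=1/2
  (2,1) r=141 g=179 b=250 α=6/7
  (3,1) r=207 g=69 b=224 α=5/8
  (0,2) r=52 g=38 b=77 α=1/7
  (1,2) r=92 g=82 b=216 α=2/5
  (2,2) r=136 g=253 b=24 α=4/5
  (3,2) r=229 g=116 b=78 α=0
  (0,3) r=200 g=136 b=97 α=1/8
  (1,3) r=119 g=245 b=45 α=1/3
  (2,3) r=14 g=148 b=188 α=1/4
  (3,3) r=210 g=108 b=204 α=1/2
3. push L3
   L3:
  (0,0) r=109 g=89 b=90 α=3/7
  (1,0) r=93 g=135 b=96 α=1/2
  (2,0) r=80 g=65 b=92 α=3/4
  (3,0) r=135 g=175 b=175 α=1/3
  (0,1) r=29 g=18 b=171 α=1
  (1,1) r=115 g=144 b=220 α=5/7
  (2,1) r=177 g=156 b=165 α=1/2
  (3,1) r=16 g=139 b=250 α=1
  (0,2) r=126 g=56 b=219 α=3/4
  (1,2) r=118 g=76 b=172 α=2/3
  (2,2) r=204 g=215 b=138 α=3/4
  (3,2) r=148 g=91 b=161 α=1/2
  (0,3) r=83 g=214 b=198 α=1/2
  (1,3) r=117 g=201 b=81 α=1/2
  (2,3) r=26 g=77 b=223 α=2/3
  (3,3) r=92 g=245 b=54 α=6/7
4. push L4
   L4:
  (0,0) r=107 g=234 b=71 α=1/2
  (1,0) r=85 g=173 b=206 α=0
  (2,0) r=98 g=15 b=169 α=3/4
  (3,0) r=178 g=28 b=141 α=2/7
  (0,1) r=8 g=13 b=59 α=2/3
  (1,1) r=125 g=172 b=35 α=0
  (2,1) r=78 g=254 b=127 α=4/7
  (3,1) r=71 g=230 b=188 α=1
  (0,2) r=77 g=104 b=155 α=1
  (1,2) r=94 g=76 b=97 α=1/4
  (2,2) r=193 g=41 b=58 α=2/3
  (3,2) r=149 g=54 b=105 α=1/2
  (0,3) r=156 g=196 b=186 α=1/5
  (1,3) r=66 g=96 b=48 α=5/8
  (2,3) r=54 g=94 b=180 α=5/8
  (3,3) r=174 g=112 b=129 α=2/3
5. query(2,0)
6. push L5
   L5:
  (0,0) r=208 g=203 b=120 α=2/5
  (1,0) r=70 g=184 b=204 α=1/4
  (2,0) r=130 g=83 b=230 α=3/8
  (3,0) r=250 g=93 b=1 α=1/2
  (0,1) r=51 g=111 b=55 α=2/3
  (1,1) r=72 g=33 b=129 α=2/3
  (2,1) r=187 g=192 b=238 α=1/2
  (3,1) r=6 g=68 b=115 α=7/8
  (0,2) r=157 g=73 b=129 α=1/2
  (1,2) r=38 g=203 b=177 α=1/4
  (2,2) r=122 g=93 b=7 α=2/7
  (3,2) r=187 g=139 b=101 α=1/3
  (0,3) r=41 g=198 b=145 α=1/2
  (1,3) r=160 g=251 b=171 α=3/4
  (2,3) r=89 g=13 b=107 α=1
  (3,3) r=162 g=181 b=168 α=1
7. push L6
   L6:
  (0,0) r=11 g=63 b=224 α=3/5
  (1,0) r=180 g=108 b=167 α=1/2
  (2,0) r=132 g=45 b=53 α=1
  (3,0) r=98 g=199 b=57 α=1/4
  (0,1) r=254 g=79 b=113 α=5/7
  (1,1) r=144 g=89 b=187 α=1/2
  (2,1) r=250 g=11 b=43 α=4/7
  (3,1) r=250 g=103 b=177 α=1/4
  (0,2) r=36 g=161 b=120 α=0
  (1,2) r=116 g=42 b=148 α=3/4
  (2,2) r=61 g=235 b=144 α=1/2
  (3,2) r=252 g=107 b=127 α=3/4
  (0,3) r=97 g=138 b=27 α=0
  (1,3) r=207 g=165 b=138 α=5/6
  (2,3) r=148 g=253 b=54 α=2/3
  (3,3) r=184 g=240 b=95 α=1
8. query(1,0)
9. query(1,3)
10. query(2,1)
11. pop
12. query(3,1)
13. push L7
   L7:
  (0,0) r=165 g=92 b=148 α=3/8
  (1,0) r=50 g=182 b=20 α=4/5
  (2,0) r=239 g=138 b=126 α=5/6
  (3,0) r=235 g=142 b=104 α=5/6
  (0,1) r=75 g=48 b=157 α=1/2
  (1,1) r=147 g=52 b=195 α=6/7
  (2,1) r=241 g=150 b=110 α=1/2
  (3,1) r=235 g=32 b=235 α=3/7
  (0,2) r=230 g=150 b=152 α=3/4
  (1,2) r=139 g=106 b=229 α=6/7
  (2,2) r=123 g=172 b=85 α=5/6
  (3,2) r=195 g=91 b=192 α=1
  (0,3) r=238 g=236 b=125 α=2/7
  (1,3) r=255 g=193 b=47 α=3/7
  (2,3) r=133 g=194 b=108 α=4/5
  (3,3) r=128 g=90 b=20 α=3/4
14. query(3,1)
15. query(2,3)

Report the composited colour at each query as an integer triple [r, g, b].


(2,0) stack=L1,L2,L3,L4; from [0,0,0]:
after L1 α=0: [0, 0, 0]
after L2 α=1/5: [189/5, 227/5, 62/5]
after L3 α=3/4: [1389/20, 601/10, 721/10]
after L4 α=3/4: [7269/80, 1051/40, 5791/40]
rounded: [91, 26, 145]

at x=1,y=0 over L1,L2,L3,L4,L5,L6:
after L1 α=0: [0, 0, 0]
after L2 α=5/7: [800/7, 730/7, 370/7]
after L3 α=1/2: [1451/14, 1675/14, 521/7]
after L4 α=0: [1451/14, 1675/14, 521/7]
after L5 α=1/4: [5333/56, 7601/56, 2991/28]
after L6 α=1/2: [15413/112, 13649/112, 7667/56]
→ [138, 122, 137]

at x=1,y=3 over L1,L2,L3,L4,L5,L6:
L1 α=5/7: [160, 25/7, 1165/7]
L2 α=1/3: [439/3, 1765/21, 2645/21]
L3 α=1/2: [395/3, 2993/21, 2173/21]
L4 α=5/8: [725/8, 6353/56, 3853/56]
L5 α=3/4: [4565/32, 48521/224, 32581/224]
L6 α=5/6: [37685/192, 233321/1344, 187141/1344]
→ [196, 174, 139]

at x=2,y=1 over L1,L2,L3,L4,L5,L6:
after L1 α=5/8: [95, 815/8, 325/8]
after L2 α=6/7: [941/7, 9407/56, 12325/56]
after L3 α=1/2: [1090/7, 18143/112, 21565/112]
after L4 α=4/7: [5454/49, 168221/784, 121591/784]
after L5 α=1/2: [14617/98, 318749/1568, 308183/1568]
after L6 α=4/7: [141851/686, 1025239/10976, 1194245/10976]
= [207, 93, 109]

at x=3,y=1 over L1,L2,L3,L4,L5:
after L1 α=1/3: [68/3, 80/3, 34/3]
after L2 α=5/8: [1103/8, 425/8, 577/4]
after L3 α=1: [16, 139, 250]
after L4 α=1: [71, 230, 188]
after L5 α=7/8: [113/8, 353/4, 993/8]
→ [14, 88, 124]

(3,1) stack=L1,L2,L3,L4,L5,L7; from [0,0,0]:
after L1 α=1/3: [68/3, 80/3, 34/3]
after L2 α=5/8: [1103/8, 425/8, 577/4]
after L3 α=1: [16, 139, 250]
after L4 α=1: [71, 230, 188]
after L5 α=7/8: [113/8, 353/4, 993/8]
after L7 α=3/7: [1523/14, 449/7, 2403/14]
= [109, 64, 172]

at x=2,y=3 over L1,L2,L3,L4,L5,L7:
after L1 α=1/2: [45/2, 121, 33/2]
after L2 α=1/4: [163/8, 511/4, 475/8]
after L3 α=2/3: [193/8, 1127/12, 4043/24]
after L4 α=5/8: [2739/64, 3007/32, 11243/64]
after L5 α=1: [89, 13, 107]
after L7 α=4/5: [621/5, 789/5, 539/5]
= [124, 158, 108]


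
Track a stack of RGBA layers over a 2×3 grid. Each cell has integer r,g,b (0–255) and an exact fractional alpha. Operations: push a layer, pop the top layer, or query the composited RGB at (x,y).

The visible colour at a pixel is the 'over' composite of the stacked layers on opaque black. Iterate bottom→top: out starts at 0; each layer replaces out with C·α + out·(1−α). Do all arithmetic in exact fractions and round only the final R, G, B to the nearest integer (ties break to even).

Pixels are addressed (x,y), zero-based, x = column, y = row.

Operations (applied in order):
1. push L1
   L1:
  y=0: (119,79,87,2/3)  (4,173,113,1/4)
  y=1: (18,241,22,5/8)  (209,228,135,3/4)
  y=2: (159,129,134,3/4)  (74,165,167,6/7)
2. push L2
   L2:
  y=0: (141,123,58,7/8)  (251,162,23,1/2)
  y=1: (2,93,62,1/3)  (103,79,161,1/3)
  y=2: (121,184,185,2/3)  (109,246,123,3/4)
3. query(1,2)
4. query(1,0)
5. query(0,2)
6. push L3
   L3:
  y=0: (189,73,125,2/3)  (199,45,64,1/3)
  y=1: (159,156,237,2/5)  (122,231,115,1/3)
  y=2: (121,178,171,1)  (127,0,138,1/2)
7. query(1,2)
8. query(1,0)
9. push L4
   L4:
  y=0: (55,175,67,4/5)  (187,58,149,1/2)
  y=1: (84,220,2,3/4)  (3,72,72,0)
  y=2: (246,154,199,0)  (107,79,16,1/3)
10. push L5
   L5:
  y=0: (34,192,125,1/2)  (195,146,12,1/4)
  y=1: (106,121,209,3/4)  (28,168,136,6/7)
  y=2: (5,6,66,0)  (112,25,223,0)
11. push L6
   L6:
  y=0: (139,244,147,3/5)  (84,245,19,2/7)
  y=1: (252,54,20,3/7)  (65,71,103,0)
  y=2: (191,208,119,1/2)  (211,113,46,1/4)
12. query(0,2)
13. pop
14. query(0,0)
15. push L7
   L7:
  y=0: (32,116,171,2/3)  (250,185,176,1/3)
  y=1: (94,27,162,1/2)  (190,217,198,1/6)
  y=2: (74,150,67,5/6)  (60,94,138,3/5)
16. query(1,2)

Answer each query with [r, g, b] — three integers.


at x=1,y=2 over L1,L2:
L1 α=6/7: [444/7, 990/7, 1002/7]
L2 α=3/4: [2733/28, 1539/7, 3585/28]
rounded: [98, 220, 128]

(1,0) stack=L1,L2; from [0,0,0]:
L1 α=1/4: [1, 173/4, 113/4]
L2 α=1/2: [126, 821/8, 205/8]
rounded: [126, 103, 26]

query (0,2) [L1,L2] — begin 0,0,0
+L1 (α=3/4) → [477/4, 387/4, 201/2]
+L2 (α=2/3) → [1445/12, 1859/12, 941/6]
= [120, 155, 157]

at x=1,y=2 over L1,L2,L3:
after L1 α=6/7: [444/7, 990/7, 1002/7]
after L2 α=3/4: [2733/28, 1539/7, 3585/28]
after L3 α=1/2: [6289/56, 1539/14, 7449/56]
= [112, 110, 133]

query (1,0) [L1,L2,L3] — begin 0,0,0
after L1 α=1/4: [1, 173/4, 113/4]
after L2 α=1/2: [126, 821/8, 205/8]
after L3 α=1/3: [451/3, 1001/12, 461/12]
→ [150, 83, 38]

at x=0,y=2 over L1,L2,L3,L4,L5,L6:
after L1 α=3/4: [477/4, 387/4, 201/2]
after L2 α=2/3: [1445/12, 1859/12, 941/6]
after L3 α=1: [121, 178, 171]
after L4 α=0: [121, 178, 171]
after L5 α=0: [121, 178, 171]
after L6 α=1/2: [156, 193, 145]
→ [156, 193, 145]

(0,0) stack=L1,L2,L3,L4,L5; from [0,0,0]:
L1 α=2/3: [238/3, 158/3, 58]
L2 α=7/8: [3199/24, 2741/24, 58]
L3 α=2/3: [12271/72, 6245/72, 308/3]
L4 α=4/5: [28111/360, 11329/72, 1112/15]
L5 α=1/2: [40351/720, 25153/144, 2987/30]
→ [56, 175, 100]

(1,2) stack=L1,L2,L3,L4,L5,L7; from [0,0,0]:
L1 α=6/7: [444/7, 990/7, 1002/7]
L2 α=3/4: [2733/28, 1539/7, 3585/28]
L3 α=1/2: [6289/56, 1539/14, 7449/56]
L4 α=1/3: [3095/28, 2092/21, 7897/84]
L5 α=0: [3095/28, 2092/21, 7897/84]
L7 α=3/5: [1123/14, 10106/105, 5057/42]
→ [80, 96, 120]


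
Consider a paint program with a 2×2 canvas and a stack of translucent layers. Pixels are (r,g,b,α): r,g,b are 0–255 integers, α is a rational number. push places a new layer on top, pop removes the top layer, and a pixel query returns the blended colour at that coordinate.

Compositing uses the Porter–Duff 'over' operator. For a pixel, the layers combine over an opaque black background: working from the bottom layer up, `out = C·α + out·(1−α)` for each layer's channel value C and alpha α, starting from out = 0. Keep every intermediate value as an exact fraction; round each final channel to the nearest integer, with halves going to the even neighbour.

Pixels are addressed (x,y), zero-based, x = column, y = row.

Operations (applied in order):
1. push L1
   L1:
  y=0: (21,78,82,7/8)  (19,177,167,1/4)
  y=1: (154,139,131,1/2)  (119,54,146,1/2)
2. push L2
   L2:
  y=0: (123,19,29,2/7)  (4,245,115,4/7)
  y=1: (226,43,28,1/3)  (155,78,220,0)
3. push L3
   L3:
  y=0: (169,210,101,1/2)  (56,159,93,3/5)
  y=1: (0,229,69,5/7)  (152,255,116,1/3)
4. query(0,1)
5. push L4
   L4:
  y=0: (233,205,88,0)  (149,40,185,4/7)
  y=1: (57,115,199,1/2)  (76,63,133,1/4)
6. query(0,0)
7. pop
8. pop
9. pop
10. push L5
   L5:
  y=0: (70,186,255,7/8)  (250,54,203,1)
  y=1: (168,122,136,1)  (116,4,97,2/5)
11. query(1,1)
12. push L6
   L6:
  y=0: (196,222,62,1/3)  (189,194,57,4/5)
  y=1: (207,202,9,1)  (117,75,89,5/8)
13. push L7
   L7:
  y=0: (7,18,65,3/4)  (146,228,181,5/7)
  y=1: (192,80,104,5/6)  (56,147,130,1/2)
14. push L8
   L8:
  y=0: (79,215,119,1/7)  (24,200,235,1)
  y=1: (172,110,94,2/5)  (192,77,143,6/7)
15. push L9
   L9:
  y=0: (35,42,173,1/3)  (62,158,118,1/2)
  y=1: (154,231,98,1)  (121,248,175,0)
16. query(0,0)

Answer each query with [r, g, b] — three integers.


(0,1) stack=L1,L2,L3; from [0,0,0]:
+L1 (α=1/2) → [77, 139/2, 131/2]
+L2 (α=1/3) → [380/3, 182/3, 53]
+L3 (α=5/7) → [760/21, 3799/21, 451/7]
→ [36, 181, 64]

query (0,0) [L1,L2,L3,L4] — begin 0,0,0
after L1 α=7/8: [147/8, 273/4, 287/4]
after L2 α=2/7: [2703/56, 1517/28, 1667/28]
after L3 α=1/2: [12167/112, 7397/56, 4495/56]
after L4 α=0: [12167/112, 7397/56, 4495/56]
rounded: [109, 132, 80]

(1,1) stack=L1,L5; from [0,0,0]:
+L1 (α=1/2) → [119/2, 27, 73]
+L5 (α=2/5) → [821/10, 89/5, 413/5]
→ [82, 18, 83]

query (0,0) [L1,L5,L6,L7,L8,L9] — begin 0,0,0
L1 α=7/8: [147/8, 273/4, 287/4]
L5 α=7/8: [4067/64, 5481/32, 7427/32]
L6 α=1/3: [10339/96, 3011/16, 8419/48]
L7 α=3/4: [12355/384, 3875/64, 17779/192]
L8 α=1/7: [17411/448, 18505/224, 21587/224]
L9 α=1/3: [8417/224, 23209/336, 40963/336]
→ [38, 69, 122]


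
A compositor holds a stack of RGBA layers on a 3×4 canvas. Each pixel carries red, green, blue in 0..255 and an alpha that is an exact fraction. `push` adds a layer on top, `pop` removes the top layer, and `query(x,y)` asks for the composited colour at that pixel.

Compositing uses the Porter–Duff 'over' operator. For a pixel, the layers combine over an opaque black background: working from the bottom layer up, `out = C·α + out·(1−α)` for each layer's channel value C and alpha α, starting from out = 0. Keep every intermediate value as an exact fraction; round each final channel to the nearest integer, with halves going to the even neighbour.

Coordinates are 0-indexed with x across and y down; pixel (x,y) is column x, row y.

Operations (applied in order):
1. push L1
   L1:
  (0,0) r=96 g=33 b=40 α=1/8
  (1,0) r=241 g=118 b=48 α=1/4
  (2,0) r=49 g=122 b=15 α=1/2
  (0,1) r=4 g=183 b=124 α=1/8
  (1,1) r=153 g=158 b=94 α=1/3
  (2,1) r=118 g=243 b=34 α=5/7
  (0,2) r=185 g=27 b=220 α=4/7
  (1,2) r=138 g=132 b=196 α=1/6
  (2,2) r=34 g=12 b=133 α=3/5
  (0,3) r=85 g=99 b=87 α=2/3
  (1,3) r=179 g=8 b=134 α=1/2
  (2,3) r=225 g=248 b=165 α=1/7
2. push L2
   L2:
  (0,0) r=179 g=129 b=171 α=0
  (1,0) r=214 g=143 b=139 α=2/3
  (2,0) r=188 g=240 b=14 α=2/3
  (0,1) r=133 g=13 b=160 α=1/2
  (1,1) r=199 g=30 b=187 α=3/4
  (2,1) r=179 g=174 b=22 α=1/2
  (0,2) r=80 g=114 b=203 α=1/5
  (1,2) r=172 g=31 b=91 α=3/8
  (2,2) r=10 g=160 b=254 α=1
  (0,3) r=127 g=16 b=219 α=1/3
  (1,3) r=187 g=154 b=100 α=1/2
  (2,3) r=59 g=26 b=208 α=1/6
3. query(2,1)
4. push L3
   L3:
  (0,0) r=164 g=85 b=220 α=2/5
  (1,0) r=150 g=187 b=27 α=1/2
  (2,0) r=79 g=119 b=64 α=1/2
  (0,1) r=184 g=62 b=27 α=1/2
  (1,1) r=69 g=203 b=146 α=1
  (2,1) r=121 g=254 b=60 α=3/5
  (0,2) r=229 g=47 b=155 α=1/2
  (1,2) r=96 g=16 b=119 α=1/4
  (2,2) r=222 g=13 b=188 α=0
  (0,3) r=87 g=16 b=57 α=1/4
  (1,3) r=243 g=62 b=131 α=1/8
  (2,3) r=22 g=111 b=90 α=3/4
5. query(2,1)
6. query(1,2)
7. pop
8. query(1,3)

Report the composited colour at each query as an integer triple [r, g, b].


at x=2,y=1 over L1,L2:
after L1 α=5/7: [590/7, 1215/7, 170/7]
after L2 α=1/2: [1843/14, 2433/14, 162/7]
= [132, 174, 23]

query (2,1) [L1,L2,L3] — begin 0,0,0
after L1 α=5/7: [590/7, 1215/7, 170/7]
after L2 α=1/2: [1843/14, 2433/14, 162/7]
after L3 α=3/5: [4384/35, 7767/35, 1584/35]
= [125, 222, 45]

at x=1,y=2 over L1,L2,L3:
after L1 α=1/6: [23, 22, 98/3]
after L2 α=3/8: [631/8, 203/8, 1309/24]
after L3 α=1/4: [2661/32, 737/32, 2261/32]
rounded: [83, 23, 71]

(1,3) stack=L1,L2; from [0,0,0]:
L1 α=1/2: [179/2, 4, 67]
L2 α=1/2: [553/4, 79, 167/2]
rounded: [138, 79, 84]
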